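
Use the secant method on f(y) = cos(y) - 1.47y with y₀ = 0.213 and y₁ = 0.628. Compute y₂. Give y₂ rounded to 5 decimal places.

f(y_0) = 0.664291, f(y_1) = -0.113956
y_2 = 0.628000 - (-0.113956)·(0.628000 - 0.213000)/(-0.113956 - (0.664291)) = 0.567233; f(y_2) = 0.009558

0.56723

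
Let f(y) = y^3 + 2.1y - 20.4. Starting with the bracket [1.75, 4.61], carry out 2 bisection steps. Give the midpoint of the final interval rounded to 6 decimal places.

2.822500

f(1.750000) = -11.365625, f(4.610000) = 87.253181 (opposite signs)
step 1: m = 3.180000, f(m) = 18.435432 > 0 → root in [1.750000, 3.180000]
step 2: m = 2.465000, f(m) = -0.245605 < 0 → root in [2.465000, 3.180000]
Midpoint of [2.465000, 3.180000] = 2.822500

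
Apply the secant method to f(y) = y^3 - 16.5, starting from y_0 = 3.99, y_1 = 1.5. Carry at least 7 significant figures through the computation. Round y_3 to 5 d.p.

f(y_0) = 47.021199, f(y_1) = -13.125000
y_2 = 1.500000 - (-13.125000)·(1.500000 - 3.990000)/(-13.125000 - (47.021199)) = 2.043364; f(y_2) = -7.968274
y_3 = 2.043364 - (-7.968274)·(2.043364 - 1.500000)/(-7.968274 - (-13.125000)) = 2.882979; f(y_3) = 7.462087

2.88298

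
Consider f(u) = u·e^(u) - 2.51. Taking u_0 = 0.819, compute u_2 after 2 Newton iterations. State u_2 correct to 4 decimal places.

0.9607

Newton update: u ← u − f(u)/f'(u).
f'(u) = (u + 1)·e^(u)
u_0 = 0.819000: f = -0.652319, f' = 4.125911 → u_1 = 0.819000 - (-0.652319)/(4.125911) = 0.977103
u_1 = 0.977103: f = 0.085917, f' = 5.252666 → u_2 = 0.977103 - (0.085917)/(5.252666) = 0.960746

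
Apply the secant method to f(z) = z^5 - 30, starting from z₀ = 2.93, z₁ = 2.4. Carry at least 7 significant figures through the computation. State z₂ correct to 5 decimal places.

2.20705

f(z_0) = 185.942488, f(z_1) = 49.626240
z_2 = 2.400000 - (49.626240)·(2.400000 - 2.930000)/(49.626240 - (185.942488)) = 2.207052; f(z_2) = 22.367654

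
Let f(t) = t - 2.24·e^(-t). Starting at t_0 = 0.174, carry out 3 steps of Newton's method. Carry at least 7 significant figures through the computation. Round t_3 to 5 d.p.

Newton update: t ← t − f(t)/f'(t).
f'(t) = 1 + 2.24·e^(-t)
t_0 = 0.174000: f = -1.708265, f' = 2.882265 → t_1 = 0.174000 - (-1.708265)/(2.882265) = 0.766681
t_1 = 0.766681: f = -0.273915, f' = 2.040597 → t_2 = 0.766681 - (-0.273915)/(2.040597) = 0.900914
t_2 = 0.900914: f = -0.008969, f' = 1.909884 → t_3 = 0.900914 - (-0.008969)/(1.909884) = 0.905611

0.90561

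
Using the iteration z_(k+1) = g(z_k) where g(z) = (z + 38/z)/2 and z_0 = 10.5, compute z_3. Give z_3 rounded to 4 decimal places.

z_1 = g(10.500000) = 7.059524
z_2 = g(7.059524) = 6.221162
z_3 = g(6.221162) = 6.164673

6.1647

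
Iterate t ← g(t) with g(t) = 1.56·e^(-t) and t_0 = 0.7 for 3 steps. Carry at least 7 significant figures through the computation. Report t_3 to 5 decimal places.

t_1 = g(0.700000) = 0.774673
t_2 = g(0.774673) = 0.718933
t_3 = g(0.718933) = 0.760144

0.76014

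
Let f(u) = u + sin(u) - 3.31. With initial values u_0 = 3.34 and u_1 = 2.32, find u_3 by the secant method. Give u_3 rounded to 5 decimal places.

2.89771

Secant update: u_(k+1) = u_k − f(u_k)·(u_k − u_(k-1))/(f(u_k) − f(u_(k-1))).
f(u_0) = -0.167108, f(u_1) = -0.257769
u_2 = 2.320000 - (-0.257769)·(2.320000 - 3.340000)/(-0.257769 - (-0.167108)) = 5.220097; f(u_2) = 1.036236
u_3 = 5.220097 - (1.036236)·(5.220097 - 2.320000)/(1.036236 - (-0.257769)) = 2.897706; f(u_3) = -0.170818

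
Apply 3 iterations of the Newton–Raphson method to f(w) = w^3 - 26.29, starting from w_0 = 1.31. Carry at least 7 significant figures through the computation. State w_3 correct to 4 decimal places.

f'(w) = 3w^2
w_0 = 1.310000: f = -24.041909, f' = 5.148300 → w_1 = 1.310000 - (-24.041909)/(5.148300) = 5.979873
w_1 = 5.979873: f = 187.543606, f' = 107.276656 → w_2 = 5.979873 - (187.543606)/(107.276656) = 4.231650
w_2 = 4.231650: f = 49.485546, f' = 53.720573 → w_3 = 4.231650 - (49.485546)/(53.720573) = 3.310484

3.3105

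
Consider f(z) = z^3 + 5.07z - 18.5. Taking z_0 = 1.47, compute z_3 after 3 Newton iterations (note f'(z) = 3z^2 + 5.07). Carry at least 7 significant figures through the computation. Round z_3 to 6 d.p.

2.020946

Newton update: z ← z − f(z)/f'(z).
z_0 = 1.470000: f = -7.870577, f' = 11.552700 → z_1 = 1.470000 - (-7.870577)/(11.552700) = 2.151276
z_1 = 2.151276: f = 2.363049, f' = 18.953965 → z_2 = 2.151276 - (2.363049)/(18.953965) = 2.026603
z_2 = 2.026603: f = 0.098376, f' = 17.391358 → z_3 = 2.026603 - (0.098376)/(17.391358) = 2.020946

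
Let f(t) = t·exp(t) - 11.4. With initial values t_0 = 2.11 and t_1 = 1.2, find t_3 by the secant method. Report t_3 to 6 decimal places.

1.895217

f(t_0) = 6.003789, f(t_1) = -7.415860
t_2 = 1.200000 - (-7.415860)·(1.200000 - 2.110000)/(-7.415860 - (6.003789)) = 1.702877; f(t_2) = -2.051685
t_3 = 1.702877 - (-2.051685)·(1.702877 - 1.200000)/(-2.051685 - (-7.415860)) = 1.895217; f(t_3) = 1.210757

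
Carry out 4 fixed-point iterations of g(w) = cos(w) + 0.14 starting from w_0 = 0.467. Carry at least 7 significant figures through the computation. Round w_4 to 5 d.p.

w_1 = g(0.467000) = 1.032923
w_2 = g(1.032923) = 0.652311
w_3 = g(0.652311) = 0.934683
w_4 = g(0.934683) = 0.734073

0.73407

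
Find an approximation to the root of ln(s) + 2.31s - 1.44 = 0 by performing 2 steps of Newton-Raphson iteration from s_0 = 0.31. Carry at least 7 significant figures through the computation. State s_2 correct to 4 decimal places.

Newton update: s ← s − f(s)/f'(s).
f'(s) = 1/s + 2.31
s_0 = 0.310000: f = -1.895083, f' = 5.535806 → s_1 = 0.310000 - (-1.895083)/(5.535806) = 0.652332
s_1 = 0.652332: f = -0.360315, f' = 3.842962 → s_2 = 0.652332 - (-0.360315)/(3.842962) = 0.746092

0.7461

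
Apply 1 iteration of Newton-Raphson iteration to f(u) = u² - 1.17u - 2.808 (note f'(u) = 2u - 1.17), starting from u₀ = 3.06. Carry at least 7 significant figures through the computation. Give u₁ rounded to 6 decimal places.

2.458909

u_0 = 3.060000: f = 2.975400, f' = 4.950000 → u_1 = 3.060000 - (2.975400)/(4.950000) = 2.458909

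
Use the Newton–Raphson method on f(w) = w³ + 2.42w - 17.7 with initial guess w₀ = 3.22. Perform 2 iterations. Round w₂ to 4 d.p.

2.3150

Newton update: w ← w − f(w)/f'(w).
f'(w) = 3w² + 2.42
w_0 = 3.220000: f = 23.478648, f' = 33.525200 → w_1 = 3.220000 - (23.478648)/(33.525200) = 2.519672
w_1 = 2.519672: f = 4.394359, f' = 21.466236 → w_2 = 2.519672 - (4.394359)/(21.466236) = 2.314961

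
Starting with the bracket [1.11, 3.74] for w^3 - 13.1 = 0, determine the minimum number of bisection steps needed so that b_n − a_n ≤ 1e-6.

Initial width b − a = 3.74 − 1.11 = 2.630000.
After n steps the width is (b−a)/2^n; need (b−a)/2^n ≤ 1e-6.
So n ≥ log₂(2.630000/1e-6) = log₂(2630000.0000) ≈ 21.3266.
Hence n = 22.

22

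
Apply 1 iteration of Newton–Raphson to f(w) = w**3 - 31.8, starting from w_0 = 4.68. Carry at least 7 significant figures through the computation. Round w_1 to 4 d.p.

f'(w) = 3w**2
w_0 = 4.680000: f = 70.703232, f' = 65.707200 → w_1 = 4.680000 - (70.703232)/(65.707200) = 3.603965

3.6040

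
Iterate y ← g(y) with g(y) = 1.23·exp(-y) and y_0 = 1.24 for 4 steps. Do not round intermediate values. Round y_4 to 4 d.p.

y_1 = g(1.240000) = 0.355943
y_2 = g(0.355943) = 0.861631
y_3 = g(0.861631) = 0.519641
y_4 = g(0.519641) = 0.731523

0.7315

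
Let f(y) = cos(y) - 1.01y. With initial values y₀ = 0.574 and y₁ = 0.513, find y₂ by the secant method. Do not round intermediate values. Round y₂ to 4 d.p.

f(y_0) = 0.259996, f(y_1) = 0.353146
y_2 = 0.513000 - (0.353146)·(0.513000 - 0.574000)/(0.353146 - (0.259996)) = 0.744260; f(y_2) = -0.016113

0.7443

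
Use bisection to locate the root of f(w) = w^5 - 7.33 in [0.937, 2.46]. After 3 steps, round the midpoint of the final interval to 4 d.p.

1.4129

f(0.937000) = -6.607733, f(2.460000) = 82.759782 (opposite signs)
step 1: m = 1.698500, f(m) = 6.806040 > 0 → root in [0.937000, 1.698500]
step 2: m = 1.317750, f(m) = -3.356574 < 0 → root in [1.317750, 1.698500]
step 3: m = 1.508125, f(m) = 0.471654 > 0 → root in [1.317750, 1.508125]
Midpoint of [1.317750, 1.508125] = 1.412938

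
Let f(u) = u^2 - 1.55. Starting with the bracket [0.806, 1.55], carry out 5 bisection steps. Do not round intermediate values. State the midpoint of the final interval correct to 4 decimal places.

f(0.806000) = -0.900364, f(1.550000) = 0.852500 (opposite signs)
step 1: m = 1.178000, f(m) = -0.162316 < 0 → root in [1.178000, 1.550000]
step 2: m = 1.364000, f(m) = 0.310496 > 0 → root in [1.178000, 1.364000]
step 3: m = 1.271000, f(m) = 0.065441 > 0 → root in [1.178000, 1.271000]
step 4: m = 1.224500, f(m) = -0.050600 < 0 → root in [1.224500, 1.271000]
step 5: m = 1.247750, f(m) = 0.006880 > 0 → root in [1.224500, 1.247750]
Midpoint of [1.224500, 1.247750] = 1.236125

1.2361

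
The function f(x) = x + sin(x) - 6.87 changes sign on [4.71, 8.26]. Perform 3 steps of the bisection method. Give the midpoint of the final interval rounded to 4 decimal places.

6.7069

f(4.710000) = -3.159997, f(8.260000) = 2.308701 (opposite signs)
step 1: m = 6.485000, f(m) = -0.184552 < 0 → root in [6.485000, 8.260000]
step 2: m = 7.372500, f(m) = 1.388810 > 0 → root in [6.485000, 7.372500]
step 3: m = 6.928750, f(m) = 0.660400 > 0 → root in [6.485000, 6.928750]
Midpoint of [6.485000, 6.928750] = 6.706875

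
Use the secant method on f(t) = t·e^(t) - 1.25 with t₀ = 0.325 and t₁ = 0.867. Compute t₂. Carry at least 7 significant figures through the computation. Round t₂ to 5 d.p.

0.59381

f(t_0) = -0.800190, f(t_1) = 0.813253
t_2 = 0.867000 - (0.813253)·(0.867000 - 0.325000)/(0.813253 - (-0.800190)) = 0.593806; f(t_2) = -0.174696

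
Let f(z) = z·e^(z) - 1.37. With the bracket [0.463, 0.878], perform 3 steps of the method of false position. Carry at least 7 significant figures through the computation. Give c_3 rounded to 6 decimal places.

False-position update: c = (a·f(b) − b·f(a))/(f(b) − f(a)); replace the endpoint whose sign matches f(c).
f(0.463000) = -0.634370, f(0.878000) = 0.742541
step 1: c = 0.654199, f(c) = -0.111583 < 0 → new bracket [0.654199, 0.878000]
step 2: c = 0.683436, f(c) = -0.016337 < 0 → new bracket [0.683436, 0.878000]
step 3: c = 0.687625, f(c) = -0.002324 < 0 → new bracket [0.687625, 0.878000]

0.687625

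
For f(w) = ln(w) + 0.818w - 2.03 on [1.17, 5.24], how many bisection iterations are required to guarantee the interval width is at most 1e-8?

29

Initial width b − a = 5.24 − 1.17 = 4.070000.
After n steps the width is (b−a)/2^n; need (b−a)/2^n ≤ 1e-8.
So n ≥ log₂(4.070000/1e-8) = log₂(407000000.0000) ≈ 28.6005.
Hence n = 29.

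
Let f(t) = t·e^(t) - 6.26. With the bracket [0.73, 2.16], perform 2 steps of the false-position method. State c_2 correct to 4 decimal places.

f(0.730000) = -4.745191, f(2.160000) = 12.469657
step 1: c = 1.124173, f(c) = -2.800168 < 0 → new bracket [1.124173, 2.160000]
step 2: c = 1.314122, f(c) = -1.369520 < 0 → new bracket [1.314122, 2.160000]

1.3141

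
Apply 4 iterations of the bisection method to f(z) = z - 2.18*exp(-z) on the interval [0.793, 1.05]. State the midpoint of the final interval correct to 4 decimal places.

0.8974

f(0.793000) = -0.193418, f(1.050000) = 0.287136 (opposite signs)
step 1: m = 0.921500, f(m) = 0.054031 > 0 → root in [0.793000, 0.921500]
step 2: m = 0.857250, f(m) = -0.067784 < 0 → root in [0.857250, 0.921500]
step 3: m = 0.889375, f(m) = -0.006414 < 0 → root in [0.889375, 0.921500]
step 4: m = 0.905438, f(m) = 0.023922 > 0 → root in [0.889375, 0.905438]
Midpoint of [0.889375, 0.905438] = 0.897406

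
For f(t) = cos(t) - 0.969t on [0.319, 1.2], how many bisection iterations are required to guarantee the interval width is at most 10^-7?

24

Initial width b − a = 1.2 − 0.319 = 0.881000.
After n steps the width is (b−a)/2^n; need (b−a)/2^n ≤ 10^-7.
So n ≥ log₂(0.881000/10^-7) = log₂(8810000.0000) ≈ 23.0707.
Hence n = 24.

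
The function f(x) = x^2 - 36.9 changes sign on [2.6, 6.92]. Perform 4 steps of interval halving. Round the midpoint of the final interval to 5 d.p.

f(2.600000) = -30.140000, f(6.920000) = 10.986400 (opposite signs)
step 1: m = 4.760000, f(m) = -14.242400 < 0 → root in [4.760000, 6.920000]
step 2: m = 5.840000, f(m) = -2.794400 < 0 → root in [5.840000, 6.920000]
step 3: m = 6.380000, f(m) = 3.804400 > 0 → root in [5.840000, 6.380000]
step 4: m = 6.110000, f(m) = 0.432100 > 0 → root in [5.840000, 6.110000]
Midpoint of [5.840000, 6.110000] = 5.975000

5.97500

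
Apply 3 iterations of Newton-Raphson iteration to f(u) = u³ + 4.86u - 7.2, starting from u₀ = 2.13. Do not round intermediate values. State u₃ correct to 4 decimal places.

1.1605

f'(u) = 3u² + 4.86
u_0 = 2.130000: f = 12.815397, f' = 18.470700 → u_1 = 2.130000 - (12.815397)/(18.470700) = 1.436177
u_1 = 1.436177: f = 2.742085, f' = 11.047813 → u_2 = 1.436177 - (2.742085)/(11.047813) = 1.187975
u_2 = 1.187975: f = 0.250133, f' = 9.093856 → u_3 = 1.187975 - (0.250133)/(9.093856) = 1.160470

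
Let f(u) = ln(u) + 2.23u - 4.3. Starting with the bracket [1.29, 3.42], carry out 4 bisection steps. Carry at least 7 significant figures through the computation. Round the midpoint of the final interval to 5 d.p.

1.75594

f(1.290000) = -1.168658, f(3.420000) = 4.556241 (opposite signs)
step 1: m = 2.355000, f(m) = 1.808191 > 0 → root in [1.290000, 2.355000]
step 2: m = 1.822500, f(m) = 0.364384 > 0 → root in [1.290000, 1.822500]
step 3: m = 1.556250, f(m) = -0.387283 < 0 → root in [1.556250, 1.822500]
step 4: m = 1.689375, f(m) = -0.008335 < 0 → root in [1.689375, 1.822500]
Midpoint of [1.689375, 1.822500] = 1.755937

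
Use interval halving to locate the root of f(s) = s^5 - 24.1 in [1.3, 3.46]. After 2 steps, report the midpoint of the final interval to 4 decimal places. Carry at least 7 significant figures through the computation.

2.1100

f(1.300000) = -20.387070, f(3.460000) = 471.784455 (opposite signs)
step 1: m = 2.380000, f(m) = 52.263317 > 0 → root in [1.300000, 2.380000]
step 2: m = 1.840000, f(m) = -3.009391 < 0 → root in [1.840000, 2.380000]
Midpoint of [1.840000, 2.380000] = 2.110000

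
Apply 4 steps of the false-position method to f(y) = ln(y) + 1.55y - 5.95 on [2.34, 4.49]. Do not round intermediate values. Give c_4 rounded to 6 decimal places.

3.107263

f(2.340000) = -1.472849, f(4.490000) = 2.511353
step 1: c = 3.134795, f(c) = 0.051497 > 0 → new bracket [2.340000, 3.134795]
step 2: c = 3.107945, f(c) = 0.001276 > 0 → new bracket [2.340000, 3.107945]
step 3: c = 3.107280, f(c) = 0.000032 > 0 → new bracket [2.340000, 3.107280]
step 4: c = 3.107263, f(c) = 0.000001 > 0 → new bracket [2.340000, 3.107263]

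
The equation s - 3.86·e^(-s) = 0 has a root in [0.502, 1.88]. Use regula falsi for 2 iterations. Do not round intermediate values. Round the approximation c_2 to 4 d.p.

False-position update: c = (a·f(b) − b·f(a))/(f(b) − f(a)); replace the endpoint whose sign matches f(c).
f(0.502000) = -1.834531, f(1.880000) = 1.291002
step 1: c = 1.310817, f(c) = 0.270162 > 0 → new bracket [0.502000, 1.310817]
step 2: c = 1.206996, f(c) = 0.052491 > 0 → new bracket [0.502000, 1.206996]

1.2070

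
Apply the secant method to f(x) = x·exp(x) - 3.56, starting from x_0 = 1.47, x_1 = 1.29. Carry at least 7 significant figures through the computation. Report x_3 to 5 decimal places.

Secant update: x_(k+1) = x_k − f(x_k)·(x_k − x_(k-1))/(f(x_k) − f(x_(k-1))).
f(x_0) = 2.833376, f(x_1) = 1.126295
x_2 = 1.290000 - (1.126295)·(1.290000 - 1.470000)/(1.126295 - (2.833376)) = 1.171240; f(x_2) = 0.218409
x_3 = 1.171240 - (0.218409)·(1.171240 - 1.290000)/(0.218409 - (1.126295)) = 1.142670; f(x_3) = 0.022417

1.14267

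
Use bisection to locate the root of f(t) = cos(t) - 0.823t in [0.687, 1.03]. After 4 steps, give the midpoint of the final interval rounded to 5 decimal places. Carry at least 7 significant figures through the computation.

f(0.687000) = 0.207751, f(1.030000) = -0.332871 (opposite signs)
step 1: m = 0.858500, f(m) = -0.052972 < 0 → root in [0.687000, 0.858500]
step 2: m = 0.772750, f(m) = 0.080020 > 0 → root in [0.772750, 0.858500]
step 3: m = 0.815625, f(m) = 0.014154 > 0 → root in [0.815625, 0.858500]
step 4: m = 0.837063, f(m) = -0.019255 < 0 → root in [0.815625, 0.837063]
Midpoint of [0.815625, 0.837063] = 0.826344

0.82634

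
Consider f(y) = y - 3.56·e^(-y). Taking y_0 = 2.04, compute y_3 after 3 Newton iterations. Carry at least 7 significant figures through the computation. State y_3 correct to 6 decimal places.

1.139305

f'(y) = 1 + 3.56·e^(-y)
y_0 = 2.040000: f = 1.577098, f' = 1.462902 → y_1 = 2.040000 - (1.577098)/(1.462902) = 0.961939
y_1 = 0.961939: f = -0.398519, f' = 2.360458 → y_2 = 0.961939 - (-0.398519)/(2.360458) = 1.130770
y_2 = 1.130770: f = -0.018343, f' = 2.149113 → y_3 = 1.130770 - (-0.018343)/(2.149113) = 1.139305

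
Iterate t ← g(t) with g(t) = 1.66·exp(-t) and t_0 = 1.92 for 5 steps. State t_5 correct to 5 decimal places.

0.57708

t_1 = g(1.920000) = 0.243368
t_2 = g(0.243368) = 1.301412
t_3 = g(1.301412) = 0.451764
t_4 = g(0.451764) = 1.056597
t_5 = g(1.056597) = 0.577077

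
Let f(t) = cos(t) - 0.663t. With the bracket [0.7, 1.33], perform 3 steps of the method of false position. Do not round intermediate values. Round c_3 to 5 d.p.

f(0.700000) = 0.300742, f(1.330000) = -0.643314
step 1: c = 0.900695, f(c) = 0.023904 > 0 → new bracket [0.900695, 1.330000]
step 2: c = 0.916076, f(c) = 0.001579 > 0 → new bracket [0.916076, 1.330000]
step 3: c = 0.917089, f(c) = 0.000103 > 0 → new bracket [0.917089, 1.330000]

0.91709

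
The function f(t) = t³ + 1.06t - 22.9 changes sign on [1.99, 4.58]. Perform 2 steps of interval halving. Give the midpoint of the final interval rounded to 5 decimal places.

2.96125

f(1.990000) = -12.910001, f(4.580000) = 78.026712 (opposite signs)
step 1: m = 3.285000, f(m) = 16.031274 > 0 → root in [1.990000, 3.285000]
step 2: m = 2.637500, f(m) = -1.756729 < 0 → root in [2.637500, 3.285000]
Midpoint of [2.637500, 3.285000] = 2.961250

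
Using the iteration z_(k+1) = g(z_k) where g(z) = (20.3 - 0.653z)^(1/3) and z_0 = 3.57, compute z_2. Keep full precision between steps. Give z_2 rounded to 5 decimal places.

z_1 = g(3.570000) = 2.619226
z_2 = g(2.619226) = 2.649051

2.64905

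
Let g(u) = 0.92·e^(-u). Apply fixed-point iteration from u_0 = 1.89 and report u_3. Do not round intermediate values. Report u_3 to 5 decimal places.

u_1 = g(1.890000) = 0.138986
u_2 = g(0.138986) = 0.800621
u_3 = g(0.800621) = 0.413126

0.41313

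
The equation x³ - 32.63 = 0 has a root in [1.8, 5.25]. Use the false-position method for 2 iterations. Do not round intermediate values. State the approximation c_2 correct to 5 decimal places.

2.84436

False-position update: c = (a·f(b) − b·f(a))/(f(b) − f(a)); replace the endpoint whose sign matches f(c).
f(1.800000) = -26.798000, f(5.250000) = 112.073125
step 1: c = 2.465747, f(c) = -17.638476 < 0 → new bracket [2.465747, 5.250000]
step 2: c = 2.844356, f(c) = -9.618123 < 0 → new bracket [2.844356, 5.250000]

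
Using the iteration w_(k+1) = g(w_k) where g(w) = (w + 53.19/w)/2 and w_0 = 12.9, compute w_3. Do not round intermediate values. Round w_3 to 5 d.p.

7.29366

w_1 = g(12.900000) = 8.511628
w_2 = g(8.511628) = 7.380363
w_3 = g(7.380363) = 7.293663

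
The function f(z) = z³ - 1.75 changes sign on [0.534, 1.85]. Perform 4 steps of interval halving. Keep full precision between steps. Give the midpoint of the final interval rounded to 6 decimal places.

f(0.534000) = -1.597727, f(1.850000) = 4.581625 (opposite signs)
step 1: m = 1.192000, f(m) = -0.056330 < 0 → root in [1.192000, 1.850000]
step 2: m = 1.521000, f(m) = 1.768744 > 0 → root in [1.192000, 1.521000]
step 3: m = 1.356500, f(m) = 0.746085 > 0 → root in [1.192000, 1.356500]
step 4: m = 1.274250, f(m) = 0.319016 > 0 → root in [1.192000, 1.274250]
Midpoint of [1.192000, 1.274250] = 1.233125

1.233125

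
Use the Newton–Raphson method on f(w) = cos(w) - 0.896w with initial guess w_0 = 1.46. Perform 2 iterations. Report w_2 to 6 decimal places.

0.787829

f'(w) = -sin(w) - 0.896
w_0 = 1.460000: f = -1.197590, f' = -1.889868 → w_1 = 1.460000 - (-1.197590)/(-1.889868) = 0.826310
w_1 = 0.826310: f = -0.062780, f' = -1.631436 → w_2 = 0.826310 - (-0.062780)/(-1.631436) = 0.787829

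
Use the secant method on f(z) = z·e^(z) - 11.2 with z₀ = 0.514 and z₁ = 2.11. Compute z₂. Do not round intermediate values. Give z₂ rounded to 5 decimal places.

f(z_0) = -10.340610, f(z_1) = 6.203789
z_2 = 2.110000 - (6.203789)·(2.110000 - 0.514000)/(6.203789 - (-10.340610)) = 1.511535; f(z_2) = -4.347180

1.51153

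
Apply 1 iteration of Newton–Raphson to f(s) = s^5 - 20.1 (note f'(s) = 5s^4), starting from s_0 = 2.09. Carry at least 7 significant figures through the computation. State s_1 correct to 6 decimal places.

Newton update: s ← s − f(s)/f'(s).
s_0 = 2.090000: f = 19.777822, f' = 95.401488 → s_1 = 2.090000 - (19.777822)/(95.401488) = 1.882689

1.882689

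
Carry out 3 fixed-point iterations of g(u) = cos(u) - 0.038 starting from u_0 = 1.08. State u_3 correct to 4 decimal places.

0.6072

u_1 = g(1.080000) = 0.433328
u_2 = g(0.433328) = 0.869573
u_3 = g(0.869573) = 0.607153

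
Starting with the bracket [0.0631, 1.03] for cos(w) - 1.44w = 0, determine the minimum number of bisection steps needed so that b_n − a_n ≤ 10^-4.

Initial width b − a = 1.03 − 0.0631 = 0.966900.
After n steps the width is (b−a)/2^n; need (b−a)/2^n ≤ 10^-4.
So n ≥ log₂(0.966900/10^-4) = log₂(9669.0000) ≈ 13.2392.
Hence n = 14.

14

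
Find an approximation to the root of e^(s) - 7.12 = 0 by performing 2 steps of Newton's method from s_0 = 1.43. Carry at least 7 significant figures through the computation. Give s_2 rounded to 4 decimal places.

f'(s) = e^(s)
s_0 = 1.430000: f = -2.941301, f' = 4.178699 → s_1 = 1.430000 - (-2.941301)/(4.178699) = 2.133880
s_1 = 2.133880: f = 1.327576, f' = 8.447576 → s_2 = 2.133880 - (1.327576)/(8.447576) = 1.976725

1.9767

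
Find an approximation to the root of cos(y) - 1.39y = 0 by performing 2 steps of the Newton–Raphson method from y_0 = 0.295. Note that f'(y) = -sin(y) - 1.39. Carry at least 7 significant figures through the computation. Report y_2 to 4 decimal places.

y_0 = 0.295000: f = 0.546752, f' = -1.680740 → y_1 = 0.295000 - (0.546752)/(-1.680740) = 0.620304
y_1 = 0.620304: f = -0.048522, f' = -1.971283 → y_2 = 0.620304 - (-0.048522)/(-1.971283) = 0.595690

0.5957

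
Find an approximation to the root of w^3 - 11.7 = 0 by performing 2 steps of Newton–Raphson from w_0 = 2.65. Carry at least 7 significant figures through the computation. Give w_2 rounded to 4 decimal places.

Newton update: w ← w − f(w)/f'(w).
f'(w) = 3w^2
w_0 = 2.650000: f = 6.909625, f' = 21.067500 → w_1 = 2.650000 - (6.909625)/(21.067500) = 2.322024
w_1 = 2.322024: f = 0.819886, f' = 16.175393 → w_2 = 2.322024 - (0.819886)/(16.175393) = 2.271337

2.2713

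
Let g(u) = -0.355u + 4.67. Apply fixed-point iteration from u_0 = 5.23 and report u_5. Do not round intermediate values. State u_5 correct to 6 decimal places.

3.436439

u_1 = g(5.230000) = 2.813350
u_2 = g(2.813350) = 3.671261
u_3 = g(3.671261) = 3.366702
u_4 = g(3.366702) = 3.474821
u_5 = g(3.474821) = 3.436439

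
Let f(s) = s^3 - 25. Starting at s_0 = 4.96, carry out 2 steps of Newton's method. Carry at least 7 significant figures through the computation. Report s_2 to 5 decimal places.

Newton update: s ← s − f(s)/f'(s).
f'(s) = 3s^2
s_0 = 4.960000: f = 97.023936, f' = 73.804800 → s_1 = 4.960000 - (97.023936)/(73.804800) = 3.645398
s_1 = 3.645398: f = 23.443427, f' = 39.866780 → s_2 = 3.645398 - (23.443427)/(39.866780) = 3.057354

3.05735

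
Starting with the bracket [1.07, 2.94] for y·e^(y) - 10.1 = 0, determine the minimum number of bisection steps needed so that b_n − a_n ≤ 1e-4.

15

Initial width b − a = 2.94 − 1.07 = 1.870000.
After n steps the width is (b−a)/2^n; need (b−a)/2^n ≤ 1e-4.
So n ≥ log₂(1.870000/1e-4) = log₂(18700.0000) ≈ 14.1908.
Hence n = 15.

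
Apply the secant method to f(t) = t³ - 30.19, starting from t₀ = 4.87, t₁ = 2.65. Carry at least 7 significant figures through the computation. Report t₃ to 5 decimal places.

f(t_0) = 85.311303, f(t_1) = -11.580375
t_2 = 2.650000 - (-11.580375)·(2.650000 - 4.870000)/(-11.580375 - (85.311303)) = 2.915332; f(t_2) = -5.412133
t_3 = 2.915332 - (-5.412133)·(2.915332 - 2.650000)/(-5.412133 - (-11.580375)) = 3.148139; f(t_3) = 1.010503

3.14814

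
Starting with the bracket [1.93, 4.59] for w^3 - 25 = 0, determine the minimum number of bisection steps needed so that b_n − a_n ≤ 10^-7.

25

Initial width b − a = 4.59 − 1.93 = 2.660000.
After n steps the width is (b−a)/2^n; need (b−a)/2^n ≤ 10^-7.
So n ≥ log₂(2.660000/10^-7) = log₂(26600000.0000) ≈ 24.6649.
Hence n = 25.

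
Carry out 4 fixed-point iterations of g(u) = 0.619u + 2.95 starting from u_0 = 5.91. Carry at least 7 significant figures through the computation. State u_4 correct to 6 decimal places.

u_1 = g(5.910000) = 6.608290
u_2 = g(6.608290) = 7.040532
u_3 = g(7.040532) = 7.308089
u_4 = g(7.308089) = 7.473707

7.473707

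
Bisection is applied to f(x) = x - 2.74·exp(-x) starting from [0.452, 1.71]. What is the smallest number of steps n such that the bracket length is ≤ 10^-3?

Initial width b − a = 1.71 − 0.452 = 1.258000.
After n steps the width is (b−a)/2^n; need (b−a)/2^n ≤ 10^-3.
So n ≥ log₂(1.258000/10^-3) = log₂(1258.0000) ≈ 10.2969.
Hence n = 11.

11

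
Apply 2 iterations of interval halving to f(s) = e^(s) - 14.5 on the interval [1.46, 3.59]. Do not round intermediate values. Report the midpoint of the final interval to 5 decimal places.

2.79125

f(1.460000) = -10.194040, f(3.590000) = 21.734076 (opposite signs)
step 1: m = 2.525000, f(m) = -2.009105 < 0 → root in [2.525000, 3.590000]
step 2: m = 3.057500, f(m) = 6.774305 > 0 → root in [2.525000, 3.057500]
Midpoint of [2.525000, 3.057500] = 2.791250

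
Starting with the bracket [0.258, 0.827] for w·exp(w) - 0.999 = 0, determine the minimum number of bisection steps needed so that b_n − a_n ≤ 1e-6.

Initial width b − a = 0.827 − 0.258 = 0.569000.
After n steps the width is (b−a)/2^n; need (b−a)/2^n ≤ 1e-6.
So n ≥ log₂(0.569000/1e-6) = log₂(569000.0000) ≈ 19.1181.
Hence n = 20.

20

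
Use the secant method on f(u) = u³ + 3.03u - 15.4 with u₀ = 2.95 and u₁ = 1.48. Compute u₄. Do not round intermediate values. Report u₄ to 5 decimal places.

2.08218

Secant update: u_(k+1) = u_k − f(u_k)·(u_k − u_(k-1))/(f(u_k) − f(u_(k-1))).
f(u_0) = 19.210875, f(u_1) = -7.673808
u_2 = 1.480000 - (-7.673808)·(1.480000 - 2.950000)/(-7.673808 - (19.210875)) = 1.899588; f(u_2) = -2.789706
u_3 = 1.899588 - (-2.789706)·(1.899588 - 1.480000)/(-2.789706 - (-7.673808)) = 2.139249; f(u_3) = 0.871955
u_4 = 2.139249 - (0.871955)·(2.139249 - 1.899588)/(0.871955 - (-2.789706)) = 2.082178; f(u_4) = -0.063784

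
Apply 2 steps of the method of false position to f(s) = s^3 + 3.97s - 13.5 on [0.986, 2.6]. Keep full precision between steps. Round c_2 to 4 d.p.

f(0.986000) = -8.626995, f(2.600000) = 14.398000
step 1: c = 1.590733, f(c) = -3.159551 < 0 → new bracket [1.590733, 2.600000]
step 2: c = 1.772354, f(c) = -0.896361 < 0 → new bracket [1.772354, 2.600000]

1.7724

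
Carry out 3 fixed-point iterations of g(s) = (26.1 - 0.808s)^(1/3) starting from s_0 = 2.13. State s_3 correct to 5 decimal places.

2.87555

s_1 = g(2.130000) = 2.899602
s_2 = g(2.899602) = 2.874736
s_3 = g(2.874736) = 2.875546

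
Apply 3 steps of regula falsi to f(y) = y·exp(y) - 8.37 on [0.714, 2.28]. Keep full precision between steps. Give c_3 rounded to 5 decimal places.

1.57198

f(0.714000) = -6.911910, f(2.280000) = 13.920831
step 1: c = 1.233569, f(c) = -4.134587 < 0 → new bracket [1.233569, 2.280000]
step 2: c = 1.473196, f(c) = -1.942216 < 0 → new bracket [1.473196, 2.280000]
step 3: c = 1.571978, f(c) = -0.799093 < 0 → new bracket [1.571978, 2.280000]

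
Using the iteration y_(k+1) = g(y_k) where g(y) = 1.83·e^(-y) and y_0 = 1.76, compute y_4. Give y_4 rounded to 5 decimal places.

y_1 = g(1.760000) = 0.314842
y_2 = g(0.314842) = 1.335725
y_3 = g(1.335725) = 0.481231
y_4 = g(0.481231) = 1.130981

1.13098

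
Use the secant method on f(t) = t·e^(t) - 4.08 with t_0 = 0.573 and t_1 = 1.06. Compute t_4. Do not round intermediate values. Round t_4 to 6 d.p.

Secant update: t_(k+1) = t_k − f(t_k)·(t_k − t_(k-1))/(f(t_k) − f(t_(k-1))).
f(t_0) = -3.063739, f(t_1) = -1.020447
t_2 = 1.060000 - (-1.020447)·(1.060000 - 0.573000)/(-1.020447 - (-3.063739)) = 1.303214; f(t_2) = 0.717274
t_3 = 1.303214 - (0.717274)·(1.303214 - 1.060000)/(0.717274 - (-1.020447)) = 1.202823; f(t_3) = -0.075195
t_4 = 1.202823 - (-0.075195)·(1.202823 - 1.303214)/(-0.075195 - (0.717274)) = 1.212349; f(t_4) = -0.004844

1.212349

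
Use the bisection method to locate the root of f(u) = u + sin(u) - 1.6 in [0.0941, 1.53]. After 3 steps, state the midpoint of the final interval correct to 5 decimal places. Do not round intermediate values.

f(0.094100) = -1.411939, f(1.530000) = 0.929168 (opposite signs)
step 1: m = 0.812050, f(m) = -0.062251 < 0 → root in [0.812050, 1.530000]
step 2: m = 1.171025, f(m) = 0.492175 > 0 → root in [0.812050, 1.171025]
step 3: m = 0.991537, f(m) = 0.228406 > 0 → root in [0.812050, 0.991537]
Midpoint of [0.812050, 0.991537] = 0.901794

0.90179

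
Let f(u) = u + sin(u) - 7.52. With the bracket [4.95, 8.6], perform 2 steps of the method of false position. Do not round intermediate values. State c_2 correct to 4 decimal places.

f(4.950000) = -3.541903, f(8.600000) = 1.814397
step 1: c = 7.363596, f(c) = 0.725748 > 0 → new bracket [4.950000, 7.363596]
step 2: c = 6.953145, f(c) = 0.054100 > 0 → new bracket [4.950000, 6.953145]

6.9531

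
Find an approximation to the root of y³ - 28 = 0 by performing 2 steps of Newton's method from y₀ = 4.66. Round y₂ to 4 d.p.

f'(y) = 3y²
y_0 = 4.660000: f = 73.194696, f' = 65.146800 → y_1 = 4.660000 - (73.194696)/(65.146800) = 3.536465
y_1 = 3.536465: f = 16.229107, f' = 37.519759 → y_2 = 3.536465 - (16.229107)/(37.519759) = 3.103917

3.1039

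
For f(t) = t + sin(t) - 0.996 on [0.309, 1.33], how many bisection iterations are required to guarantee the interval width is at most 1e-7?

Initial width b − a = 1.33 − 0.309 = 1.021000.
After n steps the width is (b−a)/2^n; need (b−a)/2^n ≤ 1e-7.
So n ≥ log₂(1.021000/1e-7) = log₂(10210000.0000) ≈ 23.2835.
Hence n = 24.

24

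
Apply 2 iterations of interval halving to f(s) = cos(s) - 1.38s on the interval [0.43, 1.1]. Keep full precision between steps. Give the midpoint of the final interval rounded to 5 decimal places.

0.68125

f(0.430000) = 0.315566, f(1.100000) = -1.064404 (opposite signs)
step 1: m = 0.765000, f(m) = -0.334318 < 0 → root in [0.430000, 0.765000]
step 2: m = 0.597500, f(m) = 0.002195 > 0 → root in [0.597500, 0.765000]
Midpoint of [0.597500, 0.765000] = 0.681250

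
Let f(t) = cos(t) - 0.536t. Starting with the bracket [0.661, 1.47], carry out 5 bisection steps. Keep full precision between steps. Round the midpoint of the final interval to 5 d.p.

f(0.661000) = 0.435083, f(1.470000) = -0.687294 (opposite signs)
step 1: m = 1.065500, f(m) = -0.087041 < 0 → root in [0.661000, 1.065500]
step 2: m = 0.863250, f(m) = 0.187269 > 0 → root in [0.863250, 1.065500]
step 3: m = 0.964375, f(m) = 0.053026 > 0 → root in [0.964375, 1.065500]
step 4: m = 1.014938, f(m) = -0.016333 < 0 → root in [0.964375, 1.014938]
step 5: m = 0.989656, f(m) = 0.018521 > 0 → root in [0.989656, 1.014938]
Midpoint of [0.989656, 1.014938] = 1.002297

1.00230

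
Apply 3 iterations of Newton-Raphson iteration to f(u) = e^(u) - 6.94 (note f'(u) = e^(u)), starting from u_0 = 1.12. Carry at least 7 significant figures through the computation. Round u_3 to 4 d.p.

Newton update: u ← u − f(u)/f'(u).
u_0 = 1.120000: f = -3.875146, f' = 3.064854 → u_1 = 1.120000 - (-3.875146)/(3.064854) = 2.384382
u_1 = 2.384382: f = 3.912351, f' = 10.852351 → u_2 = 2.384382 - (3.912351)/(10.852351) = 2.023875
u_2 = 2.023875: f = 0.627589, f' = 7.567589 → u_3 = 2.023875 - (0.627589)/(7.567589) = 1.940943

1.9409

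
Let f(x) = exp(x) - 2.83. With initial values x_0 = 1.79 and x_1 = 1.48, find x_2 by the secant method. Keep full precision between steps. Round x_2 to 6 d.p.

f(x_0) = 3.159452, f(x_1) = 1.562946
x_2 = 1.480000 - (1.562946)·(1.480000 - 1.790000)/(1.562946 - (3.159452)) = 1.176517; f(x_2) = 0.413058

1.176517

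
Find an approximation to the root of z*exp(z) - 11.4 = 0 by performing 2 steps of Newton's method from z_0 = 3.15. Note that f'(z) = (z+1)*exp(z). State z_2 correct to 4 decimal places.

z_0 = 3.150000: f = 62.108603, f' = 96.844668 → z_1 = 3.150000 - (62.108603)/(96.844668) = 2.508678
z_1 = 2.508678: f = 19.428331, f' = 43.117006 → z_2 = 2.508678 - (19.428331)/(43.117006) = 2.058083

2.0581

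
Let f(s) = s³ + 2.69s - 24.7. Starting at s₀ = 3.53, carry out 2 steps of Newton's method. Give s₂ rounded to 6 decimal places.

2.618884

Newton update: s ← s − f(s)/f'(s).
f'(s) = 3s² + 2.69
s_0 = 3.530000: f = 28.782677, f' = 40.072700 → s_1 = 3.530000 - (28.782677)/(40.072700) = 2.811739
s_1 = 2.811739: f = 5.092826, f' = 26.407620 → s_2 = 2.811739 - (5.092826)/(26.407620) = 2.618884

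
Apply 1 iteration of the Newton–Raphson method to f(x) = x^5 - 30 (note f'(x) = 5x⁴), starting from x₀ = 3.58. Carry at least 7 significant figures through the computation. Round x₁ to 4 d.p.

2.9005

x_0 = 3.580000: f = 558.051190, f' = 821.300545 → x_1 = 3.580000 - (558.051190)/(821.300545) = 2.900527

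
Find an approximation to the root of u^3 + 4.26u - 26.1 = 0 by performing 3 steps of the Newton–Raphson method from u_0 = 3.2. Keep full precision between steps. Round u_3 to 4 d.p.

2.4924

f'(u) = 3u^2 + 4.26
u_0 = 3.200000: f = 20.300000, f' = 34.980000 → u_1 = 3.200000 - (20.300000)/(34.980000) = 2.619668
u_1 = 2.619668: f = 3.037687, f' = 24.847987 → u_2 = 2.619668 - (3.037687)/(24.847987) = 2.497418
u_2 = 2.497418: f = 0.115628, f' = 22.971283 → u_3 = 2.497418 - (0.115628)/(22.971283) = 2.492384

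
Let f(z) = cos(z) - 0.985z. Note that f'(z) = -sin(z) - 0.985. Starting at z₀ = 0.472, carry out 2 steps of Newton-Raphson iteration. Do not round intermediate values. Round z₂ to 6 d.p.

0.745863

z_0 = 0.472000: f = 0.425741, f' = -1.439669 → z_1 = 0.472000 - (0.425741)/(-1.439669) = 0.767721
z_1 = 0.767721: f = -0.036710, f' = -1.679498 → z_2 = 0.767721 - (-0.036710)/(-1.679498) = 0.745863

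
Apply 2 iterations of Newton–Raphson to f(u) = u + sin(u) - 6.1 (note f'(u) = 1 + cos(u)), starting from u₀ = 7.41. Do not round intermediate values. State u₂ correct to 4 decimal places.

u_0 = 7.410000: f = 2.213049, f' = 1.429538 → u_1 = 7.410000 - (2.213049)/(1.429538) = 5.861914
u_1 = 5.861914: f = -0.647007, f' = 1.912570 → u_2 = 5.861914 - (-0.647007)/(1.912570) = 6.200206

6.2002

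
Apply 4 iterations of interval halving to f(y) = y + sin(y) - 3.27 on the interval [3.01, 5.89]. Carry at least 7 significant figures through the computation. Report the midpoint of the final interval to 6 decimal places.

f(3.010000) = -0.128787, f(5.890000) = 2.236867 (opposite signs)
step 1: m = 4.450000, f(m) = 0.214227 > 0 → root in [3.010000, 4.450000]
step 2: m = 3.730000, f(m) = -0.095037 < 0 → root in [3.730000, 4.450000]
step 3: m = 4.090000, f(m) = 0.007512 > 0 → root in [3.730000, 4.090000]
step 4: m = 3.910000, f(m) = -0.054991 < 0 → root in [3.910000, 4.090000]
Midpoint of [3.910000, 4.090000] = 4.000000

4.000000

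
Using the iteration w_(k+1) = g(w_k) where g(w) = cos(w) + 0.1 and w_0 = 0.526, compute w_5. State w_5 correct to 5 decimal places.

w_1 = g(0.526000) = 0.964822
w_2 = g(0.964822) = 0.669563
w_3 = g(0.669563) = 0.884093
w_4 = g(0.884093) = 0.733991
w_5 = g(0.733991) = 0.842507

0.84251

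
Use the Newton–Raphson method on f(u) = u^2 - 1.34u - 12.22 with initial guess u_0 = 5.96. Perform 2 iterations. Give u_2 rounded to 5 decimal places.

4.23977

f'(u) = 2u - 1.34
u_0 = 5.960000: f = 15.315200, f' = 10.580000 → u_1 = 5.960000 - (15.315200)/(10.580000) = 4.512439
u_1 = 4.512439: f = 2.095434, f' = 7.684877 → u_2 = 4.512439 - (2.095434)/(7.684877) = 4.239769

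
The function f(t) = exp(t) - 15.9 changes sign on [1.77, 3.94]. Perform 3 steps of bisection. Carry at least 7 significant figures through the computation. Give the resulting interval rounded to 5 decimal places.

[2.58375, 2.85500]

f(1.770000) = -10.029147, f(3.940000) = 35.518601 (opposite signs)
step 1: m = 2.855000, f(m) = 1.474437 > 0 → root in [1.770000, 2.855000]
step 2: m = 2.312500, f(m) = -5.800358 < 0 → root in [2.312500, 2.855000]
step 3: m = 2.583750, f(m) = -2.653280 < 0 → root in [2.583750, 2.855000]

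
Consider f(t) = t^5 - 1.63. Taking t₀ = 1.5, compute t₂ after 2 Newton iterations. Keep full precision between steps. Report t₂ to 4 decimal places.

1.1391

f'(t) = 5t⁴
t_0 = 1.500000: f = 5.963750, f' = 25.312500 → t_1 = 1.500000 - (5.963750)/(25.312500) = 1.264395
t_1 = 1.264395: f = 1.601573, f' = 12.779126 → t_2 = 1.264395 - (1.601573)/(12.779126) = 1.139068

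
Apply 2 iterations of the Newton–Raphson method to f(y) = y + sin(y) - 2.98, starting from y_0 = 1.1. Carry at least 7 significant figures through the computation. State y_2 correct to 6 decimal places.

2.060025

f'(y) = 1 + cos(y)
y_0 = 1.100000: f = -0.988793, f' = 1.453596 → y_1 = 1.100000 - (-0.988793)/(1.453596) = 1.780239
y_1 = 1.780239: f = -0.221614, f' = 0.792085 → y_2 = 1.780239 - (-0.221614)/(0.792085) = 2.060025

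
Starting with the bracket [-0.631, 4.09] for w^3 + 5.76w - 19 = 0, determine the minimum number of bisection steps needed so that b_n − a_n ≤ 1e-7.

26

Initial width b − a = 4.09 − -0.631 = 4.721000.
After n steps the width is (b−a)/2^n; need (b−a)/2^n ≤ 1e-7.
So n ≥ log₂(4.721000/1e-7) = log₂(47210000.0000) ≈ 25.4926.
Hence n = 26.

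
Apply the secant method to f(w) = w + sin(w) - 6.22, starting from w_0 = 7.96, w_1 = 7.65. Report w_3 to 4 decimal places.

f(w_0) = 2.734385, f(w_1) = 2.409268
w_2 = 7.650000 - (2.409268)·(7.650000 - 7.960000)/(2.409268 - (2.734385)) = 5.352760; f(w_2) = -1.669114
w_3 = 5.352760 - (-1.669114)·(5.352760 - 7.650000)/(-1.669114 - (2.409268)) = 6.292926; f(w_3) = 0.082666

6.2929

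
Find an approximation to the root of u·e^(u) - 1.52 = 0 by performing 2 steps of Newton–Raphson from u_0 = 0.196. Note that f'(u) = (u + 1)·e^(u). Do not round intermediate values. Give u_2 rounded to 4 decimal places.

0.8077

Newton update: u ← u − f(u)/f'(u).
u_0 = 0.196000: f = -1.281561, f' = 1.454966 → u_1 = 0.196000 - (-1.281561)/(1.454966) = 1.076818
u_1 = 1.076818: f = 1.640812, f' = 6.096137 → u_2 = 1.076818 - (1.640812)/(6.096137) = 0.807662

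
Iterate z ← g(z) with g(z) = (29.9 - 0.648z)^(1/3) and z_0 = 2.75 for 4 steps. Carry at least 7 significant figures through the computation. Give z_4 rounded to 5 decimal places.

3.03420

z_1 = g(2.750000) = 3.040849
z_2 = g(3.040849) = 3.034039
z_3 = g(3.034039) = 3.034199
z_4 = g(3.034199) = 3.034195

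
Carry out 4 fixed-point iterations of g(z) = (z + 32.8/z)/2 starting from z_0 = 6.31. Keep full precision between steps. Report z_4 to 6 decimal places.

z_1 = g(6.310000) = 5.754049
z_2 = g(5.754049) = 5.727191
z_3 = g(5.727191) = 5.727128
z_4 = g(5.727128) = 5.727128

5.727128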